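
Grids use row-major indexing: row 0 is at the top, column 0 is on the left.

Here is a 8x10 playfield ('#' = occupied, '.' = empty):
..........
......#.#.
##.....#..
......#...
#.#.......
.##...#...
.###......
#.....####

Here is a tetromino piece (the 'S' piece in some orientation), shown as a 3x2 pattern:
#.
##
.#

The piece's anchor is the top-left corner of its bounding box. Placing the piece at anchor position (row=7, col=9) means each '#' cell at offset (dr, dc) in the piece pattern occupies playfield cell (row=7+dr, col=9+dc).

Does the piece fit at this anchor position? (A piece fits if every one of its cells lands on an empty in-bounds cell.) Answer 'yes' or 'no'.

Answer: no

Derivation:
Check each piece cell at anchor (7, 9):
  offset (0,0) -> (7,9): occupied ('#') -> FAIL
  offset (1,0) -> (8,9): out of bounds -> FAIL
  offset (1,1) -> (8,10): out of bounds -> FAIL
  offset (2,1) -> (9,10): out of bounds -> FAIL
All cells valid: no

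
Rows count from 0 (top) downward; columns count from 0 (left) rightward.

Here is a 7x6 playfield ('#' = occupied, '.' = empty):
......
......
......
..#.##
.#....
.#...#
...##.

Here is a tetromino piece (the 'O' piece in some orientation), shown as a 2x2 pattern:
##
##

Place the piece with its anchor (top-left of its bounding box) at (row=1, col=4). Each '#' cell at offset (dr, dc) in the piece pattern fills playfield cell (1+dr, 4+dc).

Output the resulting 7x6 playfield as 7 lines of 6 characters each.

Answer: ......
....##
....##
..#.##
.#....
.#...#
...##.

Derivation:
Fill (1+0,4+0) = (1,4)
Fill (1+0,4+1) = (1,5)
Fill (1+1,4+0) = (2,4)
Fill (1+1,4+1) = (2,5)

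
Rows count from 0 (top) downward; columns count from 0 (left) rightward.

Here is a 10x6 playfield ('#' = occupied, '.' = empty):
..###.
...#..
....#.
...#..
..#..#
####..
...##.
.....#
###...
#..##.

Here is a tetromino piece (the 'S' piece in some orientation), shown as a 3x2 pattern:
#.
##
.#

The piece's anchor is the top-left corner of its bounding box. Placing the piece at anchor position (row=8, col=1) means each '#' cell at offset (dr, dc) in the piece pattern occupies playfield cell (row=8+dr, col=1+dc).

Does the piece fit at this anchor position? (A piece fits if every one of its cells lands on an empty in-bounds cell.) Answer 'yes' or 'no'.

Answer: no

Derivation:
Check each piece cell at anchor (8, 1):
  offset (0,0) -> (8,1): occupied ('#') -> FAIL
  offset (1,0) -> (9,1): empty -> OK
  offset (1,1) -> (9,2): empty -> OK
  offset (2,1) -> (10,2): out of bounds -> FAIL
All cells valid: no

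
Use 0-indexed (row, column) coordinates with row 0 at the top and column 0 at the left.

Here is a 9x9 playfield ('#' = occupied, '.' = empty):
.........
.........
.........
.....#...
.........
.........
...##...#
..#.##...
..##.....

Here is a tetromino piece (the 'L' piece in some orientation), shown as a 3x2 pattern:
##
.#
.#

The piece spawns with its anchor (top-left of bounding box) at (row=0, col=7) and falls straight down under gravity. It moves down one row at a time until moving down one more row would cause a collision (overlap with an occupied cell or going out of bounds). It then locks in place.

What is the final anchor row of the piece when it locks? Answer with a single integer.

Spawn at (row=0, col=7). Try each row:
  row 0: fits
  row 1: fits
  row 2: fits
  row 3: fits
  row 4: blocked -> lock at row 3

Answer: 3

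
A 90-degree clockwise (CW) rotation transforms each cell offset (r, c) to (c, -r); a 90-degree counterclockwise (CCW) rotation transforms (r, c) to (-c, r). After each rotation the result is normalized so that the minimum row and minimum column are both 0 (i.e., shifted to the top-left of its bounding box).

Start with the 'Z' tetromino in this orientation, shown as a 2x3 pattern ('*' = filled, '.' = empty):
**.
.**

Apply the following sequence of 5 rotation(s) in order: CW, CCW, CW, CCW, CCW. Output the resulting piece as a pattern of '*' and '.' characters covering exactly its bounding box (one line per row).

Answer: .*
**
*.

Derivation:
Start:
**.
.**
After rotation 1 (CW):
.*
**
*.
After rotation 2 (CCW):
**.
.**
After rotation 3 (CW):
.*
**
*.
After rotation 4 (CCW):
**.
.**
After rotation 5 (CCW):
.*
**
*.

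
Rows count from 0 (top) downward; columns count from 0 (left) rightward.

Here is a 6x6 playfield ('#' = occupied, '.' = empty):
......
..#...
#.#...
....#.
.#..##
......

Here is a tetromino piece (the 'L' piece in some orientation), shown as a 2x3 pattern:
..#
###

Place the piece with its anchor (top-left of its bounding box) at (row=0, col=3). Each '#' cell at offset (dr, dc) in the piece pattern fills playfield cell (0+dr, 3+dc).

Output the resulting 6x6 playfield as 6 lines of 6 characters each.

Fill (0+0,3+2) = (0,5)
Fill (0+1,3+0) = (1,3)
Fill (0+1,3+1) = (1,4)
Fill (0+1,3+2) = (1,5)

Answer: .....#
..####
#.#...
....#.
.#..##
......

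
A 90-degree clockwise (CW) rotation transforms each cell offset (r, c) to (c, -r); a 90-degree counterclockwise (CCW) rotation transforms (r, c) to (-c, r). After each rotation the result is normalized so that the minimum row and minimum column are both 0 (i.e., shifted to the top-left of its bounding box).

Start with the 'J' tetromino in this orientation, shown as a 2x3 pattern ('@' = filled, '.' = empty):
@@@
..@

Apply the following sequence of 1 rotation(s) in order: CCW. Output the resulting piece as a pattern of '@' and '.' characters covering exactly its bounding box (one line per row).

Start:
@@@
..@
After rotation 1 (CCW):
@@
@.
@.

Answer: @@
@.
@.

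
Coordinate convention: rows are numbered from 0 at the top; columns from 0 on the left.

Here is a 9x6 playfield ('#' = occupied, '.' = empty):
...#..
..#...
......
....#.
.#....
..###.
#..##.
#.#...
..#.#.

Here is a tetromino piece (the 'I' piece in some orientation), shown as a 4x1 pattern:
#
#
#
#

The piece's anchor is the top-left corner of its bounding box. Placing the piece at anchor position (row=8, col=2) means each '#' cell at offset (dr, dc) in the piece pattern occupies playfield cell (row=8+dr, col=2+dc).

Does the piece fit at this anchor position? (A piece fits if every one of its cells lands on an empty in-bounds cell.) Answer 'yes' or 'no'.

Check each piece cell at anchor (8, 2):
  offset (0,0) -> (8,2): occupied ('#') -> FAIL
  offset (1,0) -> (9,2): out of bounds -> FAIL
  offset (2,0) -> (10,2): out of bounds -> FAIL
  offset (3,0) -> (11,2): out of bounds -> FAIL
All cells valid: no

Answer: no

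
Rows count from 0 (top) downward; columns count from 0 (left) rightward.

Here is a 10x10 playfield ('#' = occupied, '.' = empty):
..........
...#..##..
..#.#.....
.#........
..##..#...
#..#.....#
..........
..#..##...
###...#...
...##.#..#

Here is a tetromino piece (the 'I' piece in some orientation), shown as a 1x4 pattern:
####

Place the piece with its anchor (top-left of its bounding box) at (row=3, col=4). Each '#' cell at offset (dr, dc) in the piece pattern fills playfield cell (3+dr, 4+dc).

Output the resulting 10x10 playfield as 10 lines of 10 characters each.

Fill (3+0,4+0) = (3,4)
Fill (3+0,4+1) = (3,5)
Fill (3+0,4+2) = (3,6)
Fill (3+0,4+3) = (3,7)

Answer: ..........
...#..##..
..#.#.....
.#..####..
..##..#...
#..#.....#
..........
..#..##...
###...#...
...##.#..#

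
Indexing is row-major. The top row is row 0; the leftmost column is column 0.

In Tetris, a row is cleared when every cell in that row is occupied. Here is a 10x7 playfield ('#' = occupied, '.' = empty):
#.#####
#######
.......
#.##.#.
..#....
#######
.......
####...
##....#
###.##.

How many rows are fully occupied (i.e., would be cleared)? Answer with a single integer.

Answer: 2

Derivation:
Check each row:
  row 0: 1 empty cell -> not full
  row 1: 0 empty cells -> FULL (clear)
  row 2: 7 empty cells -> not full
  row 3: 3 empty cells -> not full
  row 4: 6 empty cells -> not full
  row 5: 0 empty cells -> FULL (clear)
  row 6: 7 empty cells -> not full
  row 7: 3 empty cells -> not full
  row 8: 4 empty cells -> not full
  row 9: 2 empty cells -> not full
Total rows cleared: 2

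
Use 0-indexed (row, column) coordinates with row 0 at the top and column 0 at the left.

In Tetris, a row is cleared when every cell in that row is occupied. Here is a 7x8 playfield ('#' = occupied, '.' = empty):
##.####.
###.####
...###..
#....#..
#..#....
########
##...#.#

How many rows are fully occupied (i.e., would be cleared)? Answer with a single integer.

Check each row:
  row 0: 2 empty cells -> not full
  row 1: 1 empty cell -> not full
  row 2: 5 empty cells -> not full
  row 3: 6 empty cells -> not full
  row 4: 6 empty cells -> not full
  row 5: 0 empty cells -> FULL (clear)
  row 6: 4 empty cells -> not full
Total rows cleared: 1

Answer: 1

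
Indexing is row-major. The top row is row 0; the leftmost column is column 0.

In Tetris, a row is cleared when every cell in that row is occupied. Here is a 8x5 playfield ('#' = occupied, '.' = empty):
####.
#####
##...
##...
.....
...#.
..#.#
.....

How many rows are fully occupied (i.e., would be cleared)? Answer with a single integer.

Answer: 1

Derivation:
Check each row:
  row 0: 1 empty cell -> not full
  row 1: 0 empty cells -> FULL (clear)
  row 2: 3 empty cells -> not full
  row 3: 3 empty cells -> not full
  row 4: 5 empty cells -> not full
  row 5: 4 empty cells -> not full
  row 6: 3 empty cells -> not full
  row 7: 5 empty cells -> not full
Total rows cleared: 1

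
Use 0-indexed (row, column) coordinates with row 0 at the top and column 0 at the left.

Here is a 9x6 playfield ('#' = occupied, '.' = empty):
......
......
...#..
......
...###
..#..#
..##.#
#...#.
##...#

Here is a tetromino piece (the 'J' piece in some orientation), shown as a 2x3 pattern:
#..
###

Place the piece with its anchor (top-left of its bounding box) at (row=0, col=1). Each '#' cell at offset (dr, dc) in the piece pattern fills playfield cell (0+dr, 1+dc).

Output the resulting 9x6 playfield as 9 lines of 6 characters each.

Fill (0+0,1+0) = (0,1)
Fill (0+1,1+0) = (1,1)
Fill (0+1,1+1) = (1,2)
Fill (0+1,1+2) = (1,3)

Answer: .#....
.###..
...#..
......
...###
..#..#
..##.#
#...#.
##...#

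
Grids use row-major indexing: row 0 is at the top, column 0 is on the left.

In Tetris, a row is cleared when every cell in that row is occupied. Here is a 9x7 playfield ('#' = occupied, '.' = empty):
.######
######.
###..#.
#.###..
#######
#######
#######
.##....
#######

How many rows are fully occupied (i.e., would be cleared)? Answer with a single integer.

Answer: 4

Derivation:
Check each row:
  row 0: 1 empty cell -> not full
  row 1: 1 empty cell -> not full
  row 2: 3 empty cells -> not full
  row 3: 3 empty cells -> not full
  row 4: 0 empty cells -> FULL (clear)
  row 5: 0 empty cells -> FULL (clear)
  row 6: 0 empty cells -> FULL (clear)
  row 7: 5 empty cells -> not full
  row 8: 0 empty cells -> FULL (clear)
Total rows cleared: 4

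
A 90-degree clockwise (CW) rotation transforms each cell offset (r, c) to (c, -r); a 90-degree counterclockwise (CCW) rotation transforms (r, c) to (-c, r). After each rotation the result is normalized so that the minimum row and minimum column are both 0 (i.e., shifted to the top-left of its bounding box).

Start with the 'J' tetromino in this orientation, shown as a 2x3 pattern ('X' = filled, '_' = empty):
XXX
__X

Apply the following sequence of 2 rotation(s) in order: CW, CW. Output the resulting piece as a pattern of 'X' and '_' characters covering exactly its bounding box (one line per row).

Start:
XXX
__X
After rotation 1 (CW):
_X
_X
XX
After rotation 2 (CW):
X__
XXX

Answer: X__
XXX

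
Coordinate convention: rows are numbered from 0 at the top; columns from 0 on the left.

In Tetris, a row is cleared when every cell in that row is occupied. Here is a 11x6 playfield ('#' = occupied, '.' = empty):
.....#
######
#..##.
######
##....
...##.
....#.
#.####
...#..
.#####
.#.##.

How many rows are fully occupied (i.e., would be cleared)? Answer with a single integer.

Check each row:
  row 0: 5 empty cells -> not full
  row 1: 0 empty cells -> FULL (clear)
  row 2: 3 empty cells -> not full
  row 3: 0 empty cells -> FULL (clear)
  row 4: 4 empty cells -> not full
  row 5: 4 empty cells -> not full
  row 6: 5 empty cells -> not full
  row 7: 1 empty cell -> not full
  row 8: 5 empty cells -> not full
  row 9: 1 empty cell -> not full
  row 10: 3 empty cells -> not full
Total rows cleared: 2

Answer: 2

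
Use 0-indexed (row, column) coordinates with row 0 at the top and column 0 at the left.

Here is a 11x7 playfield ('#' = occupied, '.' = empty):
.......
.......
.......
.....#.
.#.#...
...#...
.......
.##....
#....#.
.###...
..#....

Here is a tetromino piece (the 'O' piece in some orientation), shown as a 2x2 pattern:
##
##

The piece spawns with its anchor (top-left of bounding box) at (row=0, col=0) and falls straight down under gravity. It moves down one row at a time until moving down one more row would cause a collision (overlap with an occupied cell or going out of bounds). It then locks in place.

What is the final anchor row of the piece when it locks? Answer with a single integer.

Spawn at (row=0, col=0). Try each row:
  row 0: fits
  row 1: fits
  row 2: fits
  row 3: blocked -> lock at row 2

Answer: 2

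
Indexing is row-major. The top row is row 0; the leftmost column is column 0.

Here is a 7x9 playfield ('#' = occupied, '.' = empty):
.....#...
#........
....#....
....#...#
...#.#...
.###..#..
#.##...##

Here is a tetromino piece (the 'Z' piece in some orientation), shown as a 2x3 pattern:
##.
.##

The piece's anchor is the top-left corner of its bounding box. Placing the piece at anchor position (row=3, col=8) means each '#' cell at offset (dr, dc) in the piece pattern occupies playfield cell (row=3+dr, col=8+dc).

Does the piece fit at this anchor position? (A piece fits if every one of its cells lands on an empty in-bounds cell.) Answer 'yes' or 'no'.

Answer: no

Derivation:
Check each piece cell at anchor (3, 8):
  offset (0,0) -> (3,8): occupied ('#') -> FAIL
  offset (0,1) -> (3,9): out of bounds -> FAIL
  offset (1,1) -> (4,9): out of bounds -> FAIL
  offset (1,2) -> (4,10): out of bounds -> FAIL
All cells valid: no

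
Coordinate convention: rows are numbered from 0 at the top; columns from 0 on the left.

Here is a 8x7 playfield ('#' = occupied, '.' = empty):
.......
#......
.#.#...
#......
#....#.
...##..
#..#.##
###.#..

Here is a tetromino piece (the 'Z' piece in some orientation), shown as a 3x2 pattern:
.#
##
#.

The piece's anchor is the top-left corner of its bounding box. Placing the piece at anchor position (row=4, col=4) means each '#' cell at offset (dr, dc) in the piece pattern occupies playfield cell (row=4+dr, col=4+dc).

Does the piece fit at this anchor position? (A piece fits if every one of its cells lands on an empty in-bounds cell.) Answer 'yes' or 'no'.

Answer: no

Derivation:
Check each piece cell at anchor (4, 4):
  offset (0,1) -> (4,5): occupied ('#') -> FAIL
  offset (1,0) -> (5,4): occupied ('#') -> FAIL
  offset (1,1) -> (5,5): empty -> OK
  offset (2,0) -> (6,4): empty -> OK
All cells valid: no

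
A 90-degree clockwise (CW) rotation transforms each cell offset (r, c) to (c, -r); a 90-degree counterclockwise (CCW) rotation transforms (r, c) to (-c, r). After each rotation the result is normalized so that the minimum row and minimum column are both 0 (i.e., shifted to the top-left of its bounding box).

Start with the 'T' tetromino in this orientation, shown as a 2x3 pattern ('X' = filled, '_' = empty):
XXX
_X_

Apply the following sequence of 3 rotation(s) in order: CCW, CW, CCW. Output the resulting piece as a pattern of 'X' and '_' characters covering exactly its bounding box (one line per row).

Start:
XXX
_X_
After rotation 1 (CCW):
X_
XX
X_
After rotation 2 (CW):
XXX
_X_
After rotation 3 (CCW):
X_
XX
X_

Answer: X_
XX
X_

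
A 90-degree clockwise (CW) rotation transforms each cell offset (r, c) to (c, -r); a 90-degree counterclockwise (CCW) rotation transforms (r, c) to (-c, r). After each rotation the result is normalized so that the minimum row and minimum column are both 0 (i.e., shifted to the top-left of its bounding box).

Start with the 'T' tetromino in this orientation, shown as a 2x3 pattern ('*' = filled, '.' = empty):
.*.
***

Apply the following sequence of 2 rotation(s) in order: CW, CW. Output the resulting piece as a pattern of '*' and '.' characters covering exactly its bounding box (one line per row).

Answer: ***
.*.

Derivation:
Start:
.*.
***
After rotation 1 (CW):
*.
**
*.
After rotation 2 (CW):
***
.*.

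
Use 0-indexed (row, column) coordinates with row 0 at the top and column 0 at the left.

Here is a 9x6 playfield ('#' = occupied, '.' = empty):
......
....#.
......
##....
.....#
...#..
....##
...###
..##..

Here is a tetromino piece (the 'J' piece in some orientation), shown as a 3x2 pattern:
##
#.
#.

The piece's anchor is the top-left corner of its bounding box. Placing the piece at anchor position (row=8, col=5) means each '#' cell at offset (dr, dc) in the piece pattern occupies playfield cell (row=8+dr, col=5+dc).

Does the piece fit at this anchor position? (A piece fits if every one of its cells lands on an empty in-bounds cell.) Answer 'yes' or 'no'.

Check each piece cell at anchor (8, 5):
  offset (0,0) -> (8,5): empty -> OK
  offset (0,1) -> (8,6): out of bounds -> FAIL
  offset (1,0) -> (9,5): out of bounds -> FAIL
  offset (2,0) -> (10,5): out of bounds -> FAIL
All cells valid: no

Answer: no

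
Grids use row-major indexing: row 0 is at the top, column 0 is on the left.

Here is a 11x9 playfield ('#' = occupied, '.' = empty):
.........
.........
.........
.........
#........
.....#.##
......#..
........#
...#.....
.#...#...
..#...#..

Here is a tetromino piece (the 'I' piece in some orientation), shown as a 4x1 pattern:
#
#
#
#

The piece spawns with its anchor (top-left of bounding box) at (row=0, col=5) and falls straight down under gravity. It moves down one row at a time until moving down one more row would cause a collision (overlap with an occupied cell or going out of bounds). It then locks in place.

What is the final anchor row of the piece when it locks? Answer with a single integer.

Spawn at (row=0, col=5). Try each row:
  row 0: fits
  row 1: fits
  row 2: blocked -> lock at row 1

Answer: 1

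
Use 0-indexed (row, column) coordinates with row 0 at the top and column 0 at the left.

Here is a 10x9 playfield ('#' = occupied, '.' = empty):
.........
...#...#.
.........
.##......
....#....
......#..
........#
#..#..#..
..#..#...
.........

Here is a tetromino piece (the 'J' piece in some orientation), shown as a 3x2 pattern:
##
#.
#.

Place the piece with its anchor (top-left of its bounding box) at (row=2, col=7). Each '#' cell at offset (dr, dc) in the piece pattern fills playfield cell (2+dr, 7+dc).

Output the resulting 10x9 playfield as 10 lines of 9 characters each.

Fill (2+0,7+0) = (2,7)
Fill (2+0,7+1) = (2,8)
Fill (2+1,7+0) = (3,7)
Fill (2+2,7+0) = (4,7)

Answer: .........
...#...#.
.......##
.##....#.
....#..#.
......#..
........#
#..#..#..
..#..#...
.........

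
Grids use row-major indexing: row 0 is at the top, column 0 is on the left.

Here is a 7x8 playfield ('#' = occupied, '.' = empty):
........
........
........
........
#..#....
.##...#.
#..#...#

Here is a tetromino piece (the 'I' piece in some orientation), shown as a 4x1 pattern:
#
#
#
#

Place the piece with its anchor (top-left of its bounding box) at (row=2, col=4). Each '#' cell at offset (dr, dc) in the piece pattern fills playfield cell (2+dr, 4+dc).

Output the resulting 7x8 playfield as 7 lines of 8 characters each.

Fill (2+0,4+0) = (2,4)
Fill (2+1,4+0) = (3,4)
Fill (2+2,4+0) = (4,4)
Fill (2+3,4+0) = (5,4)

Answer: ........
........
....#...
....#...
#..##...
.##.#.#.
#..#...#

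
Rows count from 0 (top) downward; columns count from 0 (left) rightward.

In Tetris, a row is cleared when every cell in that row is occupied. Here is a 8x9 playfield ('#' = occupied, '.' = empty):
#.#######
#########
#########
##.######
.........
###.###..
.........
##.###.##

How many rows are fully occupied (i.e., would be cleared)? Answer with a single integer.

Answer: 2

Derivation:
Check each row:
  row 0: 1 empty cell -> not full
  row 1: 0 empty cells -> FULL (clear)
  row 2: 0 empty cells -> FULL (clear)
  row 3: 1 empty cell -> not full
  row 4: 9 empty cells -> not full
  row 5: 3 empty cells -> not full
  row 6: 9 empty cells -> not full
  row 7: 2 empty cells -> not full
Total rows cleared: 2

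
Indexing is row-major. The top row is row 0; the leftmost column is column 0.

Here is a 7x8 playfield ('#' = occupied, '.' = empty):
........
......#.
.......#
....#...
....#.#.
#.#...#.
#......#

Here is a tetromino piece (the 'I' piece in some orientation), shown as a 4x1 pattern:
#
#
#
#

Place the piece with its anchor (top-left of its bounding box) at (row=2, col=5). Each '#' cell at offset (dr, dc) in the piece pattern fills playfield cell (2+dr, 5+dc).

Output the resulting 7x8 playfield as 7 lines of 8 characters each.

Answer: ........
......#.
.....#.#
....##..
....###.
#.#..##.
#......#

Derivation:
Fill (2+0,5+0) = (2,5)
Fill (2+1,5+0) = (3,5)
Fill (2+2,5+0) = (4,5)
Fill (2+3,5+0) = (5,5)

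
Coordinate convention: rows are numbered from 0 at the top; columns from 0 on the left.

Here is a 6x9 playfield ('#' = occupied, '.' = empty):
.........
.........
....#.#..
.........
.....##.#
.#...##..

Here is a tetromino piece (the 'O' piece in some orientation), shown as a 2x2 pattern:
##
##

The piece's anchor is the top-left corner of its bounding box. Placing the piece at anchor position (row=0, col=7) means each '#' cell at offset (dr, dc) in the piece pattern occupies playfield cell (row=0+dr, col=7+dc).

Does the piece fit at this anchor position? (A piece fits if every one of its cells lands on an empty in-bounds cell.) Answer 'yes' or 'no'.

Answer: yes

Derivation:
Check each piece cell at anchor (0, 7):
  offset (0,0) -> (0,7): empty -> OK
  offset (0,1) -> (0,8): empty -> OK
  offset (1,0) -> (1,7): empty -> OK
  offset (1,1) -> (1,8): empty -> OK
All cells valid: yes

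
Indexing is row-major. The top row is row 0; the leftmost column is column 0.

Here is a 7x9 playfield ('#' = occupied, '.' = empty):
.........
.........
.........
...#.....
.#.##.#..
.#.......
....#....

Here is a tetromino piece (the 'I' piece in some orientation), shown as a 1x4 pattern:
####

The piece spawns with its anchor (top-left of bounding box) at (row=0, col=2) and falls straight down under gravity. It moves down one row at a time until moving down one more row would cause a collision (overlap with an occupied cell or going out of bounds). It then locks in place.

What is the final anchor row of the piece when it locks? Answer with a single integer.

Spawn at (row=0, col=2). Try each row:
  row 0: fits
  row 1: fits
  row 2: fits
  row 3: blocked -> lock at row 2

Answer: 2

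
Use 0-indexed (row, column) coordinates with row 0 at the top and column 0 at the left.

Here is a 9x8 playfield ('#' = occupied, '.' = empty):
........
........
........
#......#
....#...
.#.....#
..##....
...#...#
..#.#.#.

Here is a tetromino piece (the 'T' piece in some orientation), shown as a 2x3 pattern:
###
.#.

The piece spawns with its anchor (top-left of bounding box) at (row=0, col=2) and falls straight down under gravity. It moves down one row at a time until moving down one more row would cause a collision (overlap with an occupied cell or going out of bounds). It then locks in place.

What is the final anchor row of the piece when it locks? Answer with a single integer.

Spawn at (row=0, col=2). Try each row:
  row 0: fits
  row 1: fits
  row 2: fits
  row 3: fits
  row 4: blocked -> lock at row 3

Answer: 3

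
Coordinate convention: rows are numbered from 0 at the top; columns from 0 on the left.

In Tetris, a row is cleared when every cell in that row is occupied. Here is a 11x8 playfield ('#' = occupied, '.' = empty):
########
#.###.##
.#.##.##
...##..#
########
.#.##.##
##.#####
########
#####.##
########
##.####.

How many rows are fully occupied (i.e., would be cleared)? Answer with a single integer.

Answer: 4

Derivation:
Check each row:
  row 0: 0 empty cells -> FULL (clear)
  row 1: 2 empty cells -> not full
  row 2: 3 empty cells -> not full
  row 3: 5 empty cells -> not full
  row 4: 0 empty cells -> FULL (clear)
  row 5: 3 empty cells -> not full
  row 6: 1 empty cell -> not full
  row 7: 0 empty cells -> FULL (clear)
  row 8: 1 empty cell -> not full
  row 9: 0 empty cells -> FULL (clear)
  row 10: 2 empty cells -> not full
Total rows cleared: 4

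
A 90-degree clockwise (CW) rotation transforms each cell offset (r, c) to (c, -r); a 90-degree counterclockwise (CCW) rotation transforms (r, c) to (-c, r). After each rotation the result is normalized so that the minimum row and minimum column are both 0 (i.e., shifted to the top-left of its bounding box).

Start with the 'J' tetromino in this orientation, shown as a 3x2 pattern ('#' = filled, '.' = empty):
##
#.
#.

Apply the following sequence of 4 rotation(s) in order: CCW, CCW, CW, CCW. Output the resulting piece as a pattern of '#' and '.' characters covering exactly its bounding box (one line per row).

Answer: .#
.#
##

Derivation:
Start:
##
#.
#.
After rotation 1 (CCW):
#..
###
After rotation 2 (CCW):
.#
.#
##
After rotation 3 (CW):
#..
###
After rotation 4 (CCW):
.#
.#
##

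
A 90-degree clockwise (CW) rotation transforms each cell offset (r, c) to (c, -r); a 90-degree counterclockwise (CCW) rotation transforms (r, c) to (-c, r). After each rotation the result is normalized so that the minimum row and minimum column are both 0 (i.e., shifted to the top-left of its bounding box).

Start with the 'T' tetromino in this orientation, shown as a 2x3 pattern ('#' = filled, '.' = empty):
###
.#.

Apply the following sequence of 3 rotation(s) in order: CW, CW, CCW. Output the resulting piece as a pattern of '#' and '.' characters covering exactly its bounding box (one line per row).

Answer: .#
##
.#

Derivation:
Start:
###
.#.
After rotation 1 (CW):
.#
##
.#
After rotation 2 (CW):
.#.
###
After rotation 3 (CCW):
.#
##
.#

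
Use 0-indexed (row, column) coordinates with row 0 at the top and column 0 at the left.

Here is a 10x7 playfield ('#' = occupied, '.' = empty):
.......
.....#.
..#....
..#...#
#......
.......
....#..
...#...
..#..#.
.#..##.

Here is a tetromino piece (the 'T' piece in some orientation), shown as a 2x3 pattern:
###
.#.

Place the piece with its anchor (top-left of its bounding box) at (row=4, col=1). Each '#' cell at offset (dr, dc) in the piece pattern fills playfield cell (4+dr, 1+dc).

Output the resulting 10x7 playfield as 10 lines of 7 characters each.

Fill (4+0,1+0) = (4,1)
Fill (4+0,1+1) = (4,2)
Fill (4+0,1+2) = (4,3)
Fill (4+1,1+1) = (5,2)

Answer: .......
.....#.
..#....
..#...#
####...
..#....
....#..
...#...
..#..#.
.#..##.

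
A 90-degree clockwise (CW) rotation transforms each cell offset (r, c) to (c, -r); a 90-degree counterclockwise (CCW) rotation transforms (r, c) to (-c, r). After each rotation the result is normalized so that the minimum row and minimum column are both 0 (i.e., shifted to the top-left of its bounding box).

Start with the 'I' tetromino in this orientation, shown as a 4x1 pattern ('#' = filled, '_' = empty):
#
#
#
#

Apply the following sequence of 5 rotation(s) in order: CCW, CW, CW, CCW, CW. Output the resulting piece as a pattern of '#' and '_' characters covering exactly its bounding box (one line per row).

Answer: ####

Derivation:
Start:
#
#
#
#
After rotation 1 (CCW):
####
After rotation 2 (CW):
#
#
#
#
After rotation 3 (CW):
####
After rotation 4 (CCW):
#
#
#
#
After rotation 5 (CW):
####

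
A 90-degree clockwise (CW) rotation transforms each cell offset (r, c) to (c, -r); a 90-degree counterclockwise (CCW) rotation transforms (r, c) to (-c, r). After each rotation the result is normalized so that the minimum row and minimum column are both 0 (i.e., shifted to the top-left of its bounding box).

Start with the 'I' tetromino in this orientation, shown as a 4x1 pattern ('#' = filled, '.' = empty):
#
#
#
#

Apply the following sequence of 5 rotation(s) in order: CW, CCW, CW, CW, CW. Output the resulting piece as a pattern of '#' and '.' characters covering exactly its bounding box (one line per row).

Start:
#
#
#
#
After rotation 1 (CW):
####
After rotation 2 (CCW):
#
#
#
#
After rotation 3 (CW):
####
After rotation 4 (CW):
#
#
#
#
After rotation 5 (CW):
####

Answer: ####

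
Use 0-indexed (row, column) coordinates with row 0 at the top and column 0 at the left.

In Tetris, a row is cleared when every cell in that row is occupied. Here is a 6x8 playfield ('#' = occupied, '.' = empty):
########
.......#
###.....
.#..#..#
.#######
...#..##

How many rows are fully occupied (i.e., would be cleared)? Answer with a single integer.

Answer: 1

Derivation:
Check each row:
  row 0: 0 empty cells -> FULL (clear)
  row 1: 7 empty cells -> not full
  row 2: 5 empty cells -> not full
  row 3: 5 empty cells -> not full
  row 4: 1 empty cell -> not full
  row 5: 5 empty cells -> not full
Total rows cleared: 1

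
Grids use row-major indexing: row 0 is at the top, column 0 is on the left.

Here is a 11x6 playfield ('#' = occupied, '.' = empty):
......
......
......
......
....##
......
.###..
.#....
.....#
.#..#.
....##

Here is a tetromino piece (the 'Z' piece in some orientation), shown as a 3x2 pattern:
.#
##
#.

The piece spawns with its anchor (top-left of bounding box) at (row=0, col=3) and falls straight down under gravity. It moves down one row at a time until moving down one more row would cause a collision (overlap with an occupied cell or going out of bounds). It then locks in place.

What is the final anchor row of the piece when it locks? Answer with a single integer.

Answer: 2

Derivation:
Spawn at (row=0, col=3). Try each row:
  row 0: fits
  row 1: fits
  row 2: fits
  row 3: blocked -> lock at row 2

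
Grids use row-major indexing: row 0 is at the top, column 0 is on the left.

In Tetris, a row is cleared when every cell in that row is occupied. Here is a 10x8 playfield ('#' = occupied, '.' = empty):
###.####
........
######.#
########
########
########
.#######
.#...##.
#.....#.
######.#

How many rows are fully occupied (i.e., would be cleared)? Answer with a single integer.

Check each row:
  row 0: 1 empty cell -> not full
  row 1: 8 empty cells -> not full
  row 2: 1 empty cell -> not full
  row 3: 0 empty cells -> FULL (clear)
  row 4: 0 empty cells -> FULL (clear)
  row 5: 0 empty cells -> FULL (clear)
  row 6: 1 empty cell -> not full
  row 7: 5 empty cells -> not full
  row 8: 6 empty cells -> not full
  row 9: 1 empty cell -> not full
Total rows cleared: 3

Answer: 3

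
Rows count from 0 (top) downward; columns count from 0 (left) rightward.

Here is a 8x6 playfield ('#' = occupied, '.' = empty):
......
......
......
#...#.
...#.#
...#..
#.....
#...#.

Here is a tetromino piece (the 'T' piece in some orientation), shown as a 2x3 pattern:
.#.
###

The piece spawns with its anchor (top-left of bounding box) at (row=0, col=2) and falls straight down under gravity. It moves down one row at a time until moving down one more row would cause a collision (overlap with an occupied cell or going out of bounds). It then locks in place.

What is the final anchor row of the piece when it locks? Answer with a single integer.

Spawn at (row=0, col=2). Try each row:
  row 0: fits
  row 1: fits
  row 2: blocked -> lock at row 1

Answer: 1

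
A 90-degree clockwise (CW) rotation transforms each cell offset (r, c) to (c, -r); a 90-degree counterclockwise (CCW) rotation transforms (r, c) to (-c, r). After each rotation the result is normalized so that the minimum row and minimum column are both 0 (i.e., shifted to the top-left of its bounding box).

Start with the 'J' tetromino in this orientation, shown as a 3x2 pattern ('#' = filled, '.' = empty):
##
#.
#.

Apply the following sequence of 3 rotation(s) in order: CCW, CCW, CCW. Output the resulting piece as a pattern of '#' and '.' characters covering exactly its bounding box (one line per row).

Answer: ###
..#

Derivation:
Start:
##
#.
#.
After rotation 1 (CCW):
#..
###
After rotation 2 (CCW):
.#
.#
##
After rotation 3 (CCW):
###
..#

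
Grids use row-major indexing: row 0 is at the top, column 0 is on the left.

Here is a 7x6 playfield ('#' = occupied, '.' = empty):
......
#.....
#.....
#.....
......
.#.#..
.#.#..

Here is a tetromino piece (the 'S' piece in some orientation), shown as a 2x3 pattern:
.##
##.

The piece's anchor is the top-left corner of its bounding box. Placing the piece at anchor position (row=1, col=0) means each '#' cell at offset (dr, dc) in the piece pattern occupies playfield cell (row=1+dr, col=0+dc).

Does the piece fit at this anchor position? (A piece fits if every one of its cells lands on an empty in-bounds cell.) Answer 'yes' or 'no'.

Answer: no

Derivation:
Check each piece cell at anchor (1, 0):
  offset (0,1) -> (1,1): empty -> OK
  offset (0,2) -> (1,2): empty -> OK
  offset (1,0) -> (2,0): occupied ('#') -> FAIL
  offset (1,1) -> (2,1): empty -> OK
All cells valid: no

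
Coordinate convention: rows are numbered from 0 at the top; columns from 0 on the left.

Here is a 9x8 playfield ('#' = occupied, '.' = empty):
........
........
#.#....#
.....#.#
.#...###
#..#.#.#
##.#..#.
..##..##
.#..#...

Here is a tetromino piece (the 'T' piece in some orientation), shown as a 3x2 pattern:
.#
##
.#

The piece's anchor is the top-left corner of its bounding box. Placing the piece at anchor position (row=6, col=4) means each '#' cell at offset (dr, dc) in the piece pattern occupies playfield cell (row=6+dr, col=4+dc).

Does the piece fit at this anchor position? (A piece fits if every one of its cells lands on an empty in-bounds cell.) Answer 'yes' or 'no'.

Answer: yes

Derivation:
Check each piece cell at anchor (6, 4):
  offset (0,1) -> (6,5): empty -> OK
  offset (1,0) -> (7,4): empty -> OK
  offset (1,1) -> (7,5): empty -> OK
  offset (2,1) -> (8,5): empty -> OK
All cells valid: yes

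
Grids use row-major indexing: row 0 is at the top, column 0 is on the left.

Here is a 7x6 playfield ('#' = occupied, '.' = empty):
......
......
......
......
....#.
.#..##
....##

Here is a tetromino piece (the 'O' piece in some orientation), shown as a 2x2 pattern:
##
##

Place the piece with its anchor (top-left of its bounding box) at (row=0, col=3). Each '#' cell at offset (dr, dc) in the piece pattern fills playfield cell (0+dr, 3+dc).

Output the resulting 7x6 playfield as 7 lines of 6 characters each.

Answer: ...##.
...##.
......
......
....#.
.#..##
....##

Derivation:
Fill (0+0,3+0) = (0,3)
Fill (0+0,3+1) = (0,4)
Fill (0+1,3+0) = (1,3)
Fill (0+1,3+1) = (1,4)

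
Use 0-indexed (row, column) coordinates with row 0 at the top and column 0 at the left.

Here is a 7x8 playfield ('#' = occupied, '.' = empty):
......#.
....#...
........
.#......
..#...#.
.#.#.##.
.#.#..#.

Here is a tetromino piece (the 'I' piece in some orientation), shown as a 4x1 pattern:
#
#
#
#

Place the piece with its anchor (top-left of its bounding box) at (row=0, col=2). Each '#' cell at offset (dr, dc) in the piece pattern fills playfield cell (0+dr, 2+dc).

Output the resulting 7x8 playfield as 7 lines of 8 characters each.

Answer: ..#...#.
..#.#...
..#.....
.##.....
..#...#.
.#.#.##.
.#.#..#.

Derivation:
Fill (0+0,2+0) = (0,2)
Fill (0+1,2+0) = (1,2)
Fill (0+2,2+0) = (2,2)
Fill (0+3,2+0) = (3,2)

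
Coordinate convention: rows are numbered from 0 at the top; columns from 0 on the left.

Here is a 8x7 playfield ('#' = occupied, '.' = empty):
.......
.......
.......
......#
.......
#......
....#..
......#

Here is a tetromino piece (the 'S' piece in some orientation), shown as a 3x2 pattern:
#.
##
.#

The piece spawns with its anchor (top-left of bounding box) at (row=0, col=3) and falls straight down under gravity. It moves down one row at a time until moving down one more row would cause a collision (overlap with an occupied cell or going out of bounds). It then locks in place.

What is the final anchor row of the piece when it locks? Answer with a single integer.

Answer: 3

Derivation:
Spawn at (row=0, col=3). Try each row:
  row 0: fits
  row 1: fits
  row 2: fits
  row 3: fits
  row 4: blocked -> lock at row 3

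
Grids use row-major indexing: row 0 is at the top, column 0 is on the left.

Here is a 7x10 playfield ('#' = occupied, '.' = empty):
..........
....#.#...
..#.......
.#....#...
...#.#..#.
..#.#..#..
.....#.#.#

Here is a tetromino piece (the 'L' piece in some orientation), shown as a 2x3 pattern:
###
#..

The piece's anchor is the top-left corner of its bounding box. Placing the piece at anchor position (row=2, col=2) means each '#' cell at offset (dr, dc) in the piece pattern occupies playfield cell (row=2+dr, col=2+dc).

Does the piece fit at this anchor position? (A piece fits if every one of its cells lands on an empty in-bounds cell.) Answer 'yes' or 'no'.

Check each piece cell at anchor (2, 2):
  offset (0,0) -> (2,2): occupied ('#') -> FAIL
  offset (0,1) -> (2,3): empty -> OK
  offset (0,2) -> (2,4): empty -> OK
  offset (1,0) -> (3,2): empty -> OK
All cells valid: no

Answer: no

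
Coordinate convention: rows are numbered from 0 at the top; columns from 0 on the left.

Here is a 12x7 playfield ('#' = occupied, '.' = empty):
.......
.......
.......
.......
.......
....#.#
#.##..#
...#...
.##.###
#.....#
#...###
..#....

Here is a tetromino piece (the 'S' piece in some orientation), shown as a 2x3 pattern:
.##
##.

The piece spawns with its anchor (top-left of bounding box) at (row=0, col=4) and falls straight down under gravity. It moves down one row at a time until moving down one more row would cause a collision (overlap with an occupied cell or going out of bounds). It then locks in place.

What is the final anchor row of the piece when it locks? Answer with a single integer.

Spawn at (row=0, col=4). Try each row:
  row 0: fits
  row 1: fits
  row 2: fits
  row 3: fits
  row 4: blocked -> lock at row 3

Answer: 3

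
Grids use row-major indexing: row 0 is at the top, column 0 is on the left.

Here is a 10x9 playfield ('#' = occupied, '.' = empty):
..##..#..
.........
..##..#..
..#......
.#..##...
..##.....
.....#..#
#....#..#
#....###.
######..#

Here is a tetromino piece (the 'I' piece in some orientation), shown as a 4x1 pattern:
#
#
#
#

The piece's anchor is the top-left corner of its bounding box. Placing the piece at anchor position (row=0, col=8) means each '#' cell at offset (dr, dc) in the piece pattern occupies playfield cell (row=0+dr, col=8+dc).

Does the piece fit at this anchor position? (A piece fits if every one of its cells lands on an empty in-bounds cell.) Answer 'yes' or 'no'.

Answer: yes

Derivation:
Check each piece cell at anchor (0, 8):
  offset (0,0) -> (0,8): empty -> OK
  offset (1,0) -> (1,8): empty -> OK
  offset (2,0) -> (2,8): empty -> OK
  offset (3,0) -> (3,8): empty -> OK
All cells valid: yes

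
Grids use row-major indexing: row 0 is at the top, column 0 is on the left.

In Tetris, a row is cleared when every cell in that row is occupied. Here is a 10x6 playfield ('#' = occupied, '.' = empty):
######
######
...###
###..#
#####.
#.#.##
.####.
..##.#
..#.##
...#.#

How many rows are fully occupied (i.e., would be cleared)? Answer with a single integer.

Check each row:
  row 0: 0 empty cells -> FULL (clear)
  row 1: 0 empty cells -> FULL (clear)
  row 2: 3 empty cells -> not full
  row 3: 2 empty cells -> not full
  row 4: 1 empty cell -> not full
  row 5: 2 empty cells -> not full
  row 6: 2 empty cells -> not full
  row 7: 3 empty cells -> not full
  row 8: 3 empty cells -> not full
  row 9: 4 empty cells -> not full
Total rows cleared: 2

Answer: 2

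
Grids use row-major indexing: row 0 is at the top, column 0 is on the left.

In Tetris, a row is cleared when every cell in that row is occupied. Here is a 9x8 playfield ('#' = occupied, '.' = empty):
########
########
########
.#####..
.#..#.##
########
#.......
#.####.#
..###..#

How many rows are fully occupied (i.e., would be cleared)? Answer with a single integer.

Answer: 4

Derivation:
Check each row:
  row 0: 0 empty cells -> FULL (clear)
  row 1: 0 empty cells -> FULL (clear)
  row 2: 0 empty cells -> FULL (clear)
  row 3: 3 empty cells -> not full
  row 4: 4 empty cells -> not full
  row 5: 0 empty cells -> FULL (clear)
  row 6: 7 empty cells -> not full
  row 7: 2 empty cells -> not full
  row 8: 4 empty cells -> not full
Total rows cleared: 4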